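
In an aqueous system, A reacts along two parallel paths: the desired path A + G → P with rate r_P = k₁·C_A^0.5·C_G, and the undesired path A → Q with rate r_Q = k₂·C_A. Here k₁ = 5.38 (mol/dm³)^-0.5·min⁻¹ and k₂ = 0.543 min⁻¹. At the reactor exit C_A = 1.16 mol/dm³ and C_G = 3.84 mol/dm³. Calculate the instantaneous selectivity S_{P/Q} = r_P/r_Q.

S_{P/Q} = r_P/r_Q = (k₁·C_A^0.5·C_G)/(k₂·C_A) = (k₁/k₂)·C_A^-0.5·C_G.
= (5.38×1.160^0.5×3.840) / (0.543×1.160) = 22.25/0.6299 = 35.3.

35.3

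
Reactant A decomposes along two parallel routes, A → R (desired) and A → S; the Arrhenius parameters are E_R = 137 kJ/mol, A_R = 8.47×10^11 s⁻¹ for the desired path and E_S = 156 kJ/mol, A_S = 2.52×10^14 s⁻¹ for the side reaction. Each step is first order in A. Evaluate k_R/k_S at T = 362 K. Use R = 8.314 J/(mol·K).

1.85

Since both paths have the same order in A, the concentration cancels and S_{R/S} = k_R/k_S = (A_R/A_S)·exp[(E_S−E_R)/(RT)].
(E_S−E_R)/(RT) = (156−137)×10³/(8.314×362) = 19000/3010 = 6.313.
k_R/k_S = (8.47×10^11/2.52×10^14)·exp(6.313) = 0.003361 × 551.7 = 1.85.
Since E_R < E_S, lowering the temperature improves selectivity toward R.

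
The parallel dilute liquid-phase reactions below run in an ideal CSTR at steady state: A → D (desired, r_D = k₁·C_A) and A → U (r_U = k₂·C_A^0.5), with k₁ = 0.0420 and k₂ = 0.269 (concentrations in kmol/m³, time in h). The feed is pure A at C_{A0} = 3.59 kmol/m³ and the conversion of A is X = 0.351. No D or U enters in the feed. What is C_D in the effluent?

0.243 kmol/m³

Exit C_A = C_{A0}(1−X) = 3.59×0.649 = 2.330 kmol/m³.
In a CSTR the entire volume is at exit conditions, so r_D = 0.0420×2.330 = 0.09786 and r_U = 0.269×2.330^0.5 = 0.4106.
Fraction of consumed A going to D: r_D/(r_D+r_U) = 0.1925.
C_D = 0.1925·C_{A0}·X = 0.1925×3.59×0.351 = 0.243 kmol/m³.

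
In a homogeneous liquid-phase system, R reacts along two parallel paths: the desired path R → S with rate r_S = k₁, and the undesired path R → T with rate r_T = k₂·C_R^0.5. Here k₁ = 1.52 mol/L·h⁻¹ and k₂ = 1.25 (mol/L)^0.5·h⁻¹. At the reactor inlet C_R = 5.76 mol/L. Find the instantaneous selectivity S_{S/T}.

0.507

S_{S/T} = r_S/r_T = (k₁)/(k₂·C_R^0.5) = (k₁/k₂)·C_R^-0.5.
= (1.52) / (1.25×5.760^0.5) = 1.520/3.000 = 0.507.
The undesired path is higher order in R, so low C_R (CSTR or dilute feed) favours S.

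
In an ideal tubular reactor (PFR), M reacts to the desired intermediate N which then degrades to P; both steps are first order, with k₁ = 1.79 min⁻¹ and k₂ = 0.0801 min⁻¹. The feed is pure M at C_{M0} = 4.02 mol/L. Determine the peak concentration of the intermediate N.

3.48 mol/L

At the optimum, C_{N,max}/C_{M0} = (k₁/k₂)^[k₂/(k₂−k₁)].
= (1.79/0.0801)^(0.0801/(0.0801−1.79)) = (22.35)^(-0.04684) = 0.8646.
C_{N,max} = 0.8646×4.02 = 3.48 mol/L.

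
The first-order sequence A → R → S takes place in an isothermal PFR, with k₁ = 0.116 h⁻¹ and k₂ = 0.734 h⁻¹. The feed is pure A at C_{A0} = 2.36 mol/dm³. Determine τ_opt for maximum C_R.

Setting dC_R/dτ = 0 gives τ_opt = ln(k₂/k₁)/(k₂−k₁).
= ln(0.734/0.116)/(0.734−0.116) = ln(6.328)/0.6180 = 1.845/0.6180 = 2.99 h.

2.99 h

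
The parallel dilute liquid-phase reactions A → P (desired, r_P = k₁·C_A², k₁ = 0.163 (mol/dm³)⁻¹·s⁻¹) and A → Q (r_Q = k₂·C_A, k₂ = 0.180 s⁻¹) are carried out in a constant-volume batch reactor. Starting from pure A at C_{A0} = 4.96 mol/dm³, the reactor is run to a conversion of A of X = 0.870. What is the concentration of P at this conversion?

C_A = C_{A0}(1−X) = 0.6448 mol/dm³.
Along a PFR/batch, dC_Q/dC_A = −r_Q/(r_P+r_Q) = −k₂/(k₂+k₁·C_A).
Integrating from C_{A0} to C_A: C_Q = (0.180/0.163)·ln[(0.180+0.163·4.96)/(0.180+0.163·0.645)] = 1.104·ln(0.9885/0.2851) = 1.373 mol/dm³.
Then C_P = (C_{A0}−C_A) − C_Q = 4.315 − 1.373 = 2.942 mol/dm³.

2.94 mol/dm³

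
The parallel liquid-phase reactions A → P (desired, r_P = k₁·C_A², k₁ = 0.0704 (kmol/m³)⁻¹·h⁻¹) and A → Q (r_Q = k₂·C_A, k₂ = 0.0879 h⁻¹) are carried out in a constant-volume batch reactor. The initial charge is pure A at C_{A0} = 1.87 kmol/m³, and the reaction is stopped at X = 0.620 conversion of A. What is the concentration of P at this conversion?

C_A = C_{A0}(1−X) = 0.7106 kmol/m³.
Along a PFR/batch, dC_Q/dC_A = −r_Q/(r_P+r_Q) = −k₂/(k₂+k₁·C_A).
Integrating from C_{A0} to C_A: C_Q = (0.0879/0.0704)·ln[(0.0879+0.0704·1.87)/(0.0879+0.0704·0.711)] = 1.249·ln(0.2195/0.1379) = 0.5804 kmol/m³.
Then C_P = (C_{A0}−C_A) − C_Q = 1.159 − 0.5804 = 0.5790 kmol/m³.

0.579 kmol/m³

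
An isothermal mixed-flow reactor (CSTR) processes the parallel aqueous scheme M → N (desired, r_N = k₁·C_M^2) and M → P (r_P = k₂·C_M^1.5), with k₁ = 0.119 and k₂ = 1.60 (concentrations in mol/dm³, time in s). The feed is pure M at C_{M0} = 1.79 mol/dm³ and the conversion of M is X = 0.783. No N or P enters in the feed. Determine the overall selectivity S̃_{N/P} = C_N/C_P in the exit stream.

0.0464

Exit C_M = C_{M0}(1−X) = 1.79×0.217 = 0.3884 mol/dm³.
In a CSTR the entire volume is at exit conditions, so r_N = 0.119×0.3884^2 = 0.01795 and r_P = 1.60×0.3884^1.5 = 0.3873.
Overall selectivity = C_N/C_P = r_Nτ/(r_Pτ) = r_N/r_P = 0.0464.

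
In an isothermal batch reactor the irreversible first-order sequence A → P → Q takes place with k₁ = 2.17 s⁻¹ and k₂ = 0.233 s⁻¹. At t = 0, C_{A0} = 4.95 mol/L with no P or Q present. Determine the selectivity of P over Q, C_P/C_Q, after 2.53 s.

The intermediate concentration in a first-order A→B→C sequence is C_P = k₁C_{A0}(e^(−k₁t) − e^(−k₂t))/(k₂−k₁).
e^(−k₁t) = e^(−2.17×2.53) = e^(−5.490) = 0.004127; e^(−k₂t) = e^(−0.5895) = 0.5546.
C_P = 2.17×4.95/(0.233−2.17) × (0.004127−0.5546) = (-5.545)×(-0.5505) = 3.053 mol/L.
C_A = C_{A0}e^(−k₁t) = 0.02043 mol/L, so C_Q = C_{A0}−C_A−C_P = 1.877 mol/L; C_P/C_Q = 1.63.

1.63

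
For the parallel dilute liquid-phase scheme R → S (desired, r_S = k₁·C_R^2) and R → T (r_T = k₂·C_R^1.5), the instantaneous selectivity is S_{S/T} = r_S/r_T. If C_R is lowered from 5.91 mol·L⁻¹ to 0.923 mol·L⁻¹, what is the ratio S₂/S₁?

S_{S/T} = (k₁/k₂)·C_R^0.5, so S₂/S₁ = (C_{R,2}/C_{R,1})^0.5.
= (0.923/5.91)^0.5 = (0.1562)^0.5 = 0.395.
Selectivity toward S falls as C_R falls — high-concentration operation is favoured.

0.395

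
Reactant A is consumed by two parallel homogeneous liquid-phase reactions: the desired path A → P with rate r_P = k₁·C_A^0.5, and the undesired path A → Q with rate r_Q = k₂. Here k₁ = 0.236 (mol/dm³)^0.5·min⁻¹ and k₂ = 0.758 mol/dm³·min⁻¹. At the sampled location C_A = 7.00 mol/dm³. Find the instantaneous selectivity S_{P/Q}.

S_{P/Q} = r_P/r_Q = (k₁·C_A^0.5)/(k₂) = (k₁/k₂)·C_A^0.5.
= (0.236×7.000^0.5) / (0.758) = 0.6244/0.7580 = 0.824.

0.824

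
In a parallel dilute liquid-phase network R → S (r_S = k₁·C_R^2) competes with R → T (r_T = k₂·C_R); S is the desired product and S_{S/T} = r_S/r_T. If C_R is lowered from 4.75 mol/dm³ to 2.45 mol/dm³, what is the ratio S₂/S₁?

S_{S/T} = (k₁/k₂)·C_R, so S₂/S₁ = (C_{R,2}/C_{R,1}).
= 2.45/4.75 = 0.516.
Selectivity toward S falls as C_R falls — high-concentration operation is favoured.

0.516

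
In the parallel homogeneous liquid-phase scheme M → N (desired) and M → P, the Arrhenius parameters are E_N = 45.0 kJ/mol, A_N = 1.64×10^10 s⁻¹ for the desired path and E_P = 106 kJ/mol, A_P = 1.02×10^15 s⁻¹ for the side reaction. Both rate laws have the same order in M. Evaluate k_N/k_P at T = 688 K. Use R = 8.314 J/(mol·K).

Since both paths have the same order in M, the concentration cancels and S_{N/P} = k_N/k_P = (A_N/A_P)·exp[(E_P−E_N)/(RT)].
(E_P−E_N)/(RT) = (106−45.0)×10³/(8.314×688) = 61000/5720 = 10.66.
k_N/k_P = (1.64×10^10/1.02×10^15)·exp(10.66) = 1.608×10^-5 × 42799 = 0.688.

0.688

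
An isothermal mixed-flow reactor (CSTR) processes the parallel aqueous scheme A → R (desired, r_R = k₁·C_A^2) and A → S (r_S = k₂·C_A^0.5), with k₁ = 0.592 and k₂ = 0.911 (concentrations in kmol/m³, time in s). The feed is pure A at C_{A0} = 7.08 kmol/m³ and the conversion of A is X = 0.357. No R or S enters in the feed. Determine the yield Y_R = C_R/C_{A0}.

Exit C_A = C_{A0}(1−X) = 7.08×0.643 = 4.552 kmol/m³.
A CSTR operates uniformly at the exit composition, giving r_R = 12.27 and r_S = 1.944 (each k·C_A^n at C_A = 4.552).
Fraction of consumed A going to R: r_R/(r_R+r_S) = 0.8632.
C_R = 0.8632·C_{A0}·X = 0.8632×7.08×0.357 = 2.18 kmol/m³; Y_R = C_R/C_{A0} = 0.308.

0.308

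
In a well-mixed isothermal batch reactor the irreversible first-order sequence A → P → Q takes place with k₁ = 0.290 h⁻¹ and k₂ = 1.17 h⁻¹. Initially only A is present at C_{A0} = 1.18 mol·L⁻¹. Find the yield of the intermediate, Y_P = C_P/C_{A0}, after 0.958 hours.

The intermediate concentration in a first-order A→B→C sequence is C_P = k₁C_{A0}(e^(−k₁t) − e^(−k₂t))/(k₂−k₁).
e^(−k₁t) = e^(−0.290×0.958) = e^(−0.2778) = 0.7574; e^(−k₂t) = e^(−1.121) = 0.3260.
C_P = 0.290×1.18/(1.17−0.290) × (0.7574−0.3260) = 0.3889×0.4314 = 0.1678 mol·L⁻¹.
Y_P = C_P/C_{A0} = 0.1678/1.18 = 0.142.

0.142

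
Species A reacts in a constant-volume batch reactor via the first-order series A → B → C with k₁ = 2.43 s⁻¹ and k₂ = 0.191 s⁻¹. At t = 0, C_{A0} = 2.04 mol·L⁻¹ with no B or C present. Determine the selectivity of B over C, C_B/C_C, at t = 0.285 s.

32.6

Solving the coupled first-order balances gives C_B(t) = [k₁/(k₂−k₁)]·C_{A0}·(e^(−k₁t) − e^(−k₂t)).
e^(−k₁t) = e^(−2.43×0.285) = e^(−0.6925) = 0.5003; e^(−k₂t) = e^(−0.05443) = 0.9470.
C_B = 2.43×2.04/(0.191−2.43) × (0.5003−0.9470) = (-2.214)×(-0.4467) = 0.9891 mol·L⁻¹.
C_A = C_{A0}e^(−k₁t) = 1.021 mol·L⁻¹, so C_C = C_{A0}−C_A−C_B = 0.03034 mol·L⁻¹; C_B/C_C = 32.6.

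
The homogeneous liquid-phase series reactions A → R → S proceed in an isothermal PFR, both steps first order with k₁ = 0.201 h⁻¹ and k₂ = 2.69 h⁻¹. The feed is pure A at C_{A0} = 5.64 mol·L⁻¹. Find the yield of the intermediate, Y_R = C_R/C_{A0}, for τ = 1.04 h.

0.0606

The intermediate concentration in a first-order A→B→C sequence is C_R = k₁C_{A0}(e^(−k₁τ) − e^(−k₂τ))/(k₂−k₁).
e^(−k₁τ) = e^(−0.201×1.04) = e^(−0.2090) = 0.8114; e^(−k₂τ) = e^(−2.798) = 0.06096.
C_R = 0.201×5.64/(2.69−0.201) × (0.8114−0.06096) = 0.4555×0.7504 = 0.3418 mol·L⁻¹.
Y_R = C_R/C_{A0} = 0.3418/5.64 = 0.0606.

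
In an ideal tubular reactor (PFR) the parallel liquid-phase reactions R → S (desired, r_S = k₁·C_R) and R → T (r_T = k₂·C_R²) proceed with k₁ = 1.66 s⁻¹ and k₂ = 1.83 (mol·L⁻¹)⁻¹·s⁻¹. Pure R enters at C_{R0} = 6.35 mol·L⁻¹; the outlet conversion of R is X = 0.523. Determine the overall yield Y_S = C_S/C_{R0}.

C_R = C_{R0}(1−X) = 3.029 mol·L⁻¹.
Along a PFR/batch, dC_S/dC_R = −r_S/(r_S+r_T) = −k₁/(k₁+k₂·C_R).
Integrating from C_{R0} to C_R: C_S = (1.66/1.83)·ln[(1.66+1.83·6.35)/(1.66+1.83·3.03)] = 0.9071·ln(13.28/7.203) = 0.5550 mol·L⁻¹.
Y_S = C_S/C_{R0} = 0.5550/6.35 = 0.0874.

0.0874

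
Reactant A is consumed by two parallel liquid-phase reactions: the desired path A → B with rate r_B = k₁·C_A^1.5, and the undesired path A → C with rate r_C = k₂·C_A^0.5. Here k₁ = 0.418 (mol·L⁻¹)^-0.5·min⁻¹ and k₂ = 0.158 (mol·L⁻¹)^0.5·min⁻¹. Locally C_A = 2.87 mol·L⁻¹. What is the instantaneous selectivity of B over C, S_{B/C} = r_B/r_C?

7.59

S_{B/C} = r_B/r_C = (k₁·C_A^1.5)/(k₂·C_A^0.5) = (k₁/k₂)·C_A.
= (0.418×2.870^1.5) / (0.158×2.870^0.5) = 2.032/0.2677 = 7.59.
Since the desired path is higher order in A, keeping C_A high (PFR or concentrated feed) favours B.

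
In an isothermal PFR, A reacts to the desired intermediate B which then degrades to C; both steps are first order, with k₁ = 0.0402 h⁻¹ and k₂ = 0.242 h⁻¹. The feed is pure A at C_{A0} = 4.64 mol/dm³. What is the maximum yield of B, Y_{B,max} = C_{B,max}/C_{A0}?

0.116

At the optimum, C_{B,max}/C_{A0} = (k₁/k₂)^[k₂/(k₂−k₁)].
= (0.0402/0.242)^(0.242/(0.242−0.0402)) = (0.1661)^(1.199) = 0.1162.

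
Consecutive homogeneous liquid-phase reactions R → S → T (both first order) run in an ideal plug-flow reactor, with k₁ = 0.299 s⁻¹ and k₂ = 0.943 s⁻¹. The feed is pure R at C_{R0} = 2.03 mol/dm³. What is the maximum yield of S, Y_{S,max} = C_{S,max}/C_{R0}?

Evaluating C_S at τ_opt = ln(k₂/k₁)/(k₂−k₁) gives C_{S,max}/C_{R0} = (k₁/k₂)^[k₂/(k₂−k₁)].
= (0.299/0.943)^(0.943/(0.943−0.299)) = (0.3171)^(1.464) = 0.1860.

0.186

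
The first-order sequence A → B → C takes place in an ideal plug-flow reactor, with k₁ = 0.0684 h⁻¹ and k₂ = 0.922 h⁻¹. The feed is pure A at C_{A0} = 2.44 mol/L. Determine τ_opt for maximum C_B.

The intermediate peaks when r₁ = r₂, i.e. k₁e^(−k₁τ) = k₂e^(−k₂τ), giving τ_opt = ln(k₂/k₁)/(k₂−k₁).
= ln(0.922/0.0684)/(0.922−0.0684) = ln(13.48)/0.8536 = 2.601/0.8536 = 3.05 h.

3.05 h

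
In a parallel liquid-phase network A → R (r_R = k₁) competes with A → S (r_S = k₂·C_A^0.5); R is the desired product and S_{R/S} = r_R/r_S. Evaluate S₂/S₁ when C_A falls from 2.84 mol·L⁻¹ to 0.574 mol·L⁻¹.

2.22

S_{R/S} = (k₁/k₂)·C_A^-0.5, so S₂/S₁ = (C_{A,2}/C_{A,1})^-0.5.
= (0.574/2.84)^(-0.5) = (0.2021)^(-0.5) = 2.22.
Selectivity toward R rises as C_A falls — low-concentration operation is favoured.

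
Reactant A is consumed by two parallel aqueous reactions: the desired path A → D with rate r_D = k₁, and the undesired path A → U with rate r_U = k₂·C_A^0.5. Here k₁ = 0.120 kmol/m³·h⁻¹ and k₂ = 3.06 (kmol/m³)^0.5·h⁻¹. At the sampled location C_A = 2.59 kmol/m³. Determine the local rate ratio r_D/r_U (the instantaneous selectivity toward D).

0.0244

S_{D/U} = r_D/r_U = (k₁)/(k₂·C_A^0.5) = (k₁/k₂)·C_A^-0.5.
= (0.120) / (3.06×2.590^0.5) = 0.1200/4.925 = 0.0244.
The undesired path is higher order in A, so low C_A (CSTR or dilute feed) favours D.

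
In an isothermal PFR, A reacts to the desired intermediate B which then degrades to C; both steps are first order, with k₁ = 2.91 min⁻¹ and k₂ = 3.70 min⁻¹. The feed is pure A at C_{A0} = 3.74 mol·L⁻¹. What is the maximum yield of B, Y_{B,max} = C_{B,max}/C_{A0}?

0.325

At the optimum, C_{B,max}/C_{A0} = (k₁/k₂)^[k₂/(k₂−k₁)].
= (2.91/3.70)^(3.70/(3.70−2.91)) = (0.7865)^(4.684) = 0.3247.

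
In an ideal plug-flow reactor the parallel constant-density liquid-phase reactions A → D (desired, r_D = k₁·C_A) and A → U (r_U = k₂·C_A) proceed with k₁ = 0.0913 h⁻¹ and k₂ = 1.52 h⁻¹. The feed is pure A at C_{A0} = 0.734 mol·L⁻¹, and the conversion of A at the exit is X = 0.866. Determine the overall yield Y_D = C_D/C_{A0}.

0.0491

C_A = C_{A0}(1−X) = 0.09836 mol·L⁻¹.
Both paths are first order in A, so the instantaneous fraction to D is constant: dC_D/d(−C_A) = k₁/(k₁+k₂) = 0.05666.
C_D = 0.05666·(C_{A0}−C_A) = 0.05666×0.6356 = 0.0360 mol·L⁻¹.
Y_D = C_D/C_{A0} = 0.03602/0.734 = 0.0491.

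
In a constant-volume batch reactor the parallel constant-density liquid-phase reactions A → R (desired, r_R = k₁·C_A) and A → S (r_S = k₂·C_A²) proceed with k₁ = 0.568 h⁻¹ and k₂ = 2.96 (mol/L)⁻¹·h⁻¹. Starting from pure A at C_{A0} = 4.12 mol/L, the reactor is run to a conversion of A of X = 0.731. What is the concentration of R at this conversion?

C_A = C_{A0}(1−X) = 1.108 mol/L.
Along a PFR/batch, dC_R/dC_A = −r_R/(r_R+r_S) = −k₁/(k₁+k₂·C_A).
Integrating from C_{A0} to C_A: C_R = (0.568/2.96)·ln[(0.568+2.96·4.12)/(0.568+2.96·1.11)] = 0.1919·ln(12.76/3.849) = 0.2301 mol/L.

0.230 mol/L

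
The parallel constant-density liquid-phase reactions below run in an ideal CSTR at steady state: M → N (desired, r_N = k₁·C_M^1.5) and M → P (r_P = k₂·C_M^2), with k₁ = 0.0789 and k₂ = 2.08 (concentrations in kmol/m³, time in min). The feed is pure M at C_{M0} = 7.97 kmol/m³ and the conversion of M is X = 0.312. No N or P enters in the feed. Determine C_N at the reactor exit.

Exit C_M = C_{M0}(1−X) = 7.97×0.688 = 5.483 kmol/m³.
Rates in a CSTR are evaluated at the outlet concentration: r_N = 0.0789×5.483^1.5 = 1.013, r_P = 2.08×5.483^2 = 62.54.
Fraction of consumed M going to N: r_N/(r_N+r_P) = 0.01594.
C_N = 0.01594·C_{M0}·X = 0.01594×7.97×0.312 = 0.0396 kmol/m³.

0.0396 kmol/m³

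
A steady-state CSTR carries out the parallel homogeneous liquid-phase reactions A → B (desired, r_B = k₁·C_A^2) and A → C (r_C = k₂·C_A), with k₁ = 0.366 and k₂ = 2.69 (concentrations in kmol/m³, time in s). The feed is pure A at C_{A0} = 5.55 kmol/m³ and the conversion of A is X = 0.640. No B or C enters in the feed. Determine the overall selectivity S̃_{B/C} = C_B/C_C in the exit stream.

Exit C_A = C_{A0}(1−X) = 5.55×0.360 = 1.998 kmol/m³.
In a CSTR the entire volume is at exit conditions, so r_B = 0.366×1.998^2 = 1.461 and r_C = 2.69×1.998 = 5.375.
Overall selectivity = C_B/C_C = r_Bτ/(r_Cτ) = r_B/r_C = 0.272.

0.272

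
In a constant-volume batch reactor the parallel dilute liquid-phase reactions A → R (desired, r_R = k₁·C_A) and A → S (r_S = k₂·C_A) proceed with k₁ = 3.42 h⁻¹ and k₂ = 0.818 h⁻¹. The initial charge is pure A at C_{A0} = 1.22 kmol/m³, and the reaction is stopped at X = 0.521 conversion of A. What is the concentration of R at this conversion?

0.513 kmol/m³

C_A = C_{A0}(1−X) = 0.5844 kmol/m³.
Both paths are first order in A, so the instantaneous fraction to R is constant: dC_R/d(−C_A) = k₁/(k₁+k₂) = 0.8070.
C_R = 0.8070·(C_{A0}−C_A) = 0.8070×0.6356 = 0.513 kmol/m³.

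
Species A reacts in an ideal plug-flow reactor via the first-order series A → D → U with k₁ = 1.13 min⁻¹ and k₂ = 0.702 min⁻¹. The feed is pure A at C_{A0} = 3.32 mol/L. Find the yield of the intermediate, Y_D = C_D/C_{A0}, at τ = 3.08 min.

0.223

For first-order series with pure A initially, C_D(τ) = k₁C_{A0}/(k₂−k₁)·(e^(−k₁τ) − e^(−k₂τ)).
e^(−k₁τ) = e^(−1.13×3.08) = e^(−3.480) = 0.03080; e^(−k₂τ) = e^(−2.162) = 0.1151.
C_D = 1.13×3.32/(0.702−1.13) × (0.03080−0.1151) = (-8.765)×(-0.08428) = 0.7388 mol/L.
Y_D = C_D/C_{A0} = 0.7388/3.32 = 0.223.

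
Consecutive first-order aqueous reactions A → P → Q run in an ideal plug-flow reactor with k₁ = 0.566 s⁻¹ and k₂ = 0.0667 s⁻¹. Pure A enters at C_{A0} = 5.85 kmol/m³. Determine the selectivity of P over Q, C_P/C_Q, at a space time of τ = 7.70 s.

The intermediate concentration in a first-order A→B→C sequence is C_P = k₁C_{A0}(e^(−k₁τ) − e^(−k₂τ))/(k₂−k₁).
e^(−k₁τ) = e^(−0.566×7.70) = e^(−4.358) = 0.01280; e^(−k₂τ) = e^(−0.5136) = 0.5983.
C_P = 0.566×5.85/(0.0667−0.566) × (0.01280−0.5983) = (-6.631)×(-0.5855) = 3.883 kmol/m³.
C_A = C_{A0}e^(−k₁τ) = 0.07489 kmol/m³, so C_Q = C_{A0}−C_A−C_P = 1.892 kmol/m³; C_P/C_Q = 2.05.

2.05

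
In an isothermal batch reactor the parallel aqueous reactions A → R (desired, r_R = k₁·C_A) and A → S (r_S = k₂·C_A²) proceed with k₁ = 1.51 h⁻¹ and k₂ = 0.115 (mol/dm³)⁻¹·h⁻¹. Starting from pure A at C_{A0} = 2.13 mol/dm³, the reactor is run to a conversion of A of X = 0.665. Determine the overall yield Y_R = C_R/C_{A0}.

C_A = C_{A0}(1−X) = 0.7135 mol/dm³.
Along a PFR/batch, dC_R/dC_A = −r_R/(r_R+r_S) = −k₁/(k₁+k₂·C_A).
Integrating from C_{A0} to C_A: C_R = (1.51/0.115)·ln[(1.51+0.115·2.13)/(1.51+0.115·0.714)] = 13.13·ln(1.755/1.592) = 1.279 mol/dm³.
Y_R = C_R/C_{A0} = 1.279/2.13 = 0.601.

0.601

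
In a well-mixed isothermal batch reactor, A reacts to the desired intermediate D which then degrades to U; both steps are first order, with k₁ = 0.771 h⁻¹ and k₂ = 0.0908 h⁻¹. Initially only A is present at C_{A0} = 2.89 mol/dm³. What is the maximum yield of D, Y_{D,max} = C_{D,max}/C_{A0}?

Evaluating C_D at t_opt = ln(k₂/k₁)/(k₂−k₁) gives C_{D,max}/C_{A0} = (k₁/k₂)^[k₂/(k₂−k₁)].
= (0.771/0.0908)^(0.0908/(0.0908−0.771)) = (8.491)^(-0.1335) = 0.7516.

0.752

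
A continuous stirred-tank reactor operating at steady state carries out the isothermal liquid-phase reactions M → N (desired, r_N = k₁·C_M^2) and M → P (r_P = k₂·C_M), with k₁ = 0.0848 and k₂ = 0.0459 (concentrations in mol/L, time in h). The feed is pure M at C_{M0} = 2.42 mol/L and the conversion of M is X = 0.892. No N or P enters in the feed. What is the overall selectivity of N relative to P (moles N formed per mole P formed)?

0.483

Exit C_M = C_{M0}(1−X) = 2.42×0.108 = 0.2614 mol/L.
Rates in a CSTR are evaluated at the outlet concentration: r_N = 0.0848×0.2614^2 = 0.005793, r_P = 0.0459×0.2614 = 0.01200.
Overall selectivity = C_N/C_P = r_Nτ/(r_Pτ) = r_N/r_P = 0.483.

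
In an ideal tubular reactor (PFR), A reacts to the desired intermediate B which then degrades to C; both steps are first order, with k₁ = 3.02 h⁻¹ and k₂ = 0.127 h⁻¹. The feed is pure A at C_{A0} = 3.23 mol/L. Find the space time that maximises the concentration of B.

For first-order series the maximum of C_B occurs at τ_opt = ln(k₂/k₁)/(k₂−k₁).
= ln(0.127/3.02)/(0.127−3.02) = ln(0.04205)/-2.893 = -3.169/-2.893 = 1.10 h.

1.10 h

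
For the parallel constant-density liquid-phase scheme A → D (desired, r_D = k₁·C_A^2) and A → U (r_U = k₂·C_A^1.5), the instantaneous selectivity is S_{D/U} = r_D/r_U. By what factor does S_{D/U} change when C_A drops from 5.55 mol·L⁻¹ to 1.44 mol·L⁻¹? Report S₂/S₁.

S_{D/U} = (k₁/k₂)·C_A^0.5, so S₂/S₁ = (C_{A,2}/C_{A,1})^0.5.
= (1.44/5.55)^0.5 = (0.2595)^0.5 = 0.509.
Selectivity toward D falls as C_A falls — high-concentration operation is favoured.

0.509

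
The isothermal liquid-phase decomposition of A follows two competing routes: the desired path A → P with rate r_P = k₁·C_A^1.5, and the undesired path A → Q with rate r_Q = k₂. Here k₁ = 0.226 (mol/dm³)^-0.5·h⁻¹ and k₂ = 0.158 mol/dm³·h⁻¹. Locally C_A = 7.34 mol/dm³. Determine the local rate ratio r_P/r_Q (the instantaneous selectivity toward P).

S_{P/Q} = r_P/r_Q = (k₁·C_A^1.5)/(k₂) = (k₁/k₂)·C_A^1.5.
= (0.226×7.340^1.5) / (0.158) = 4.494/0.1580 = 28.4.
Since the desired path is higher order in A, keeping C_A high (PFR or concentrated feed) favours P.

28.4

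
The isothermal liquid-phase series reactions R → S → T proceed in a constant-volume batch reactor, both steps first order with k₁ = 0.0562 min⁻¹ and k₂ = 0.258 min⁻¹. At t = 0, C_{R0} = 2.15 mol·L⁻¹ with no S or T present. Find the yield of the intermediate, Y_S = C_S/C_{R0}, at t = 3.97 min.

For first-order series with pure R initially, C_S(t) = k₁C_{R0}/(k₂−k₁)·(e^(−k₁t) − e^(−k₂t)).
e^(−k₁t) = e^(−0.0562×3.97) = e^(−0.2231) = 0.8000; e^(−k₂t) = e^(−1.024) = 0.3591.
C_S = 0.0562×2.15/(0.258−0.0562) × (0.8000−0.3591) = 0.5988×0.4410 = 0.2640 mol·L⁻¹.
Y_S = C_S/C_{R0} = 0.2640/2.15 = 0.123.

0.123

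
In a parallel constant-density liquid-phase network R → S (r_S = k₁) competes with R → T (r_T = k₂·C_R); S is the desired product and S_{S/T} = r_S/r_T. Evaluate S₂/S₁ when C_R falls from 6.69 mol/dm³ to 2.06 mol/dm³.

S_{S/T} = (k₁/k₂)·C_R⁻¹, so S₂/S₁ = (C_{R,2}/C_{R,1})⁻¹.
= 6.69/2.06 = 3.25.

3.25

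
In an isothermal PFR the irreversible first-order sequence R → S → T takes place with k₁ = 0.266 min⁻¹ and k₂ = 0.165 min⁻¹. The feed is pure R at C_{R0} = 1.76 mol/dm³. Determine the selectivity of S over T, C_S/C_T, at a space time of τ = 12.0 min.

For first-order series with pure R initially, C_S(τ) = k₁C_{R0}/(k₂−k₁)·(e^(−k₁τ) − e^(−k₂τ)).
e^(−k₁τ) = e^(−0.266×12.0) = e^(−3.192) = 0.04109; e^(−k₂τ) = e^(−1.980) = 0.1381.
C_S = 0.266×1.76/(0.165−0.266) × (0.04109−0.1381) = (-4.635)×(-0.09698) = 0.4495 mol/dm³.
C_R = C_{R0}e^(−k₁τ) = 0.07232 mol/dm³, so C_T = C_{R0}−C_R−C_S = 1.238 mol/dm³; C_S/C_T = 0.363.

0.363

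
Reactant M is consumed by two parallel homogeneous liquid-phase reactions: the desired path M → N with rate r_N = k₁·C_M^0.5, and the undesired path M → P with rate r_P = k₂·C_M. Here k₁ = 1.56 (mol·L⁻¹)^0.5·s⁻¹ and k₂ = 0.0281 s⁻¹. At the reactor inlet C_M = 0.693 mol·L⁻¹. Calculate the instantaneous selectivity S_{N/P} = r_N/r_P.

66.7

S_{N/P} = r_N/r_P = (k₁·C_M^0.5)/(k₂·C_M) = (k₁/k₂)·C_M^-0.5.
= (1.56×0.6930^0.5) / (0.0281×0.6930) = 1.299/0.01947 = 66.7.
The undesired path is higher order in M, so low C_M (CSTR or dilute feed) favours N.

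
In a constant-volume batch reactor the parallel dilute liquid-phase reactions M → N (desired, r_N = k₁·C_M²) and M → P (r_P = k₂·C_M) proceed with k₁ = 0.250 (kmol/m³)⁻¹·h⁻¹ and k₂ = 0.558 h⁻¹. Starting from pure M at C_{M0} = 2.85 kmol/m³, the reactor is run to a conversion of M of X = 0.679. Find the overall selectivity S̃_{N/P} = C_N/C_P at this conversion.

0.809

C_M = C_{M0}(1−X) = 0.9148 kmol/m³.
Along a PFR/batch, dC_P/dC_M = −r_P/(r_N+r_P) = −k₂/(k₂+k₁·C_M).
Integrating from C_{M0} to C_M: C_P = (0.558/0.250)·ln[(0.558+0.250·2.85)/(0.558+0.250·0.915)] = 2.232·ln(1.271/0.7867) = 1.070 kmol/m³.
Then C_N = (C_{M0}−C_M) − C_P = 1.935 − 1.070 = 0.8653 kmol/m³.
S̃_{N/P} = C_N/C_P = 0.8653/1.070 = 0.809.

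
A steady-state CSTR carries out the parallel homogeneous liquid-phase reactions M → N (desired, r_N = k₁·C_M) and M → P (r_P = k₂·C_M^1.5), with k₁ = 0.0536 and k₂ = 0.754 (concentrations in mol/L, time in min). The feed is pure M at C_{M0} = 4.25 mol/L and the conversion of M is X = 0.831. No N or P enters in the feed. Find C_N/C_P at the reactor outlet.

0.0839

Exit C_M = C_{M0}(1−X) = 4.25×0.169 = 0.7183 mol/L.
In a CSTR the entire volume is at exit conditions, so r_N = 0.0536×0.7183 = 0.03850 and r_P = 0.754×0.7183^1.5 = 0.4590.
Overall selectivity = C_N/C_P = r_Nτ/(r_Pτ) = r_N/r_P = 0.0839.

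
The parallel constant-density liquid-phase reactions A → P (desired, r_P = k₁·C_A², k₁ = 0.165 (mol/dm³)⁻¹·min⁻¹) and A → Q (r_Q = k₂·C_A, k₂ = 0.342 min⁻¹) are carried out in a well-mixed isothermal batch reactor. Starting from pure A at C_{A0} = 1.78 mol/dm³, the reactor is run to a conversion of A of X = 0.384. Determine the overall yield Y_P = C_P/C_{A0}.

C_A = C_{A0}(1−X) = 1.096 mol/dm³.
Along a PFR/batch, dC_Q/dC_A = −r_Q/(r_P+r_Q) = −k₂/(k₂+k₁·C_A).
Integrating from C_{A0} to C_A: C_Q = (0.342/0.165)·ln[(0.342+0.165·1.78)/(0.342+0.165·1.10)] = 2.073·ln(0.6357/0.5229) = 0.4048 mol/dm³.
Then C_P = (C_{A0}−C_A) − C_Q = 0.6835 − 0.4048 = 0.2787 mol/dm³.
Y_P = C_P/C_{A0} = 0.2787/1.78 = 0.157.

0.157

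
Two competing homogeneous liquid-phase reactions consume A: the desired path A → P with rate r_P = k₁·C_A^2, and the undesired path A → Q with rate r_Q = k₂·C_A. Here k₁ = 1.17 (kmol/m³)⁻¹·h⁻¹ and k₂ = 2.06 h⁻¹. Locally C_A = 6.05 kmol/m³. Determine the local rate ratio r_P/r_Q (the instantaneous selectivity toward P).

3.44

S_{P/Q} = r_P/r_Q = (k₁·C_A^2)/(k₂·C_A) = (k₁/k₂)·C_A.
= (1.17×6.050^2) / (2.06×6.050) = 42.82/12.46 = 3.44.
Since the desired path is higher order in A, keeping C_A high (PFR or concentrated feed) favours P.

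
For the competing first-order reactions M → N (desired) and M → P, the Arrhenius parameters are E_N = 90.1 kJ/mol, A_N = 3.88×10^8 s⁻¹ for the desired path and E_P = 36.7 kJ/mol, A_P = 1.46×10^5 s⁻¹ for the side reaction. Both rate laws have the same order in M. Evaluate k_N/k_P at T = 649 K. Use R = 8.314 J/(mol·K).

0.134

k_N/k_P = (A_N/A_P)·exp[−(E_N−E_P)/(RT)] = (A_N/A_P)·exp[(E_P−E_N)/(RT)].
(E_P−E_N)/(RT) = (36.7−90.1)×10³/(8.314×649) = -53400/5396 = -9.897.
k_N/k_P = (3.88×10^8/1.46×10^5)·exp(-9.897) = 2658 × 5.034×10^-5 = 0.134.
Since E_N > E_P, raising the temperature improves selectivity toward N.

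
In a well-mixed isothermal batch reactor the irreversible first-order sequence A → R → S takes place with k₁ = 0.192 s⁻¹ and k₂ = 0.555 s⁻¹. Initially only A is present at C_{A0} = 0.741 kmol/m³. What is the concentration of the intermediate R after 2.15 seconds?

Solving the coupled first-order balances gives C_R(t) = [k₁/(k₂−k₁)]·C_{A0}·(e^(−k₁t) − e^(−k₂t)).
e^(−k₁t) = e^(−0.192×2.15) = e^(−0.4128) = 0.6618; e^(−k₂t) = e^(−1.193) = 0.3032.
C_R = 0.192×0.741/(0.555−0.192) × (0.6618−0.3032) = 0.3919×0.3586 = 0.1405 kmol/m³.

0.141 kmol/m³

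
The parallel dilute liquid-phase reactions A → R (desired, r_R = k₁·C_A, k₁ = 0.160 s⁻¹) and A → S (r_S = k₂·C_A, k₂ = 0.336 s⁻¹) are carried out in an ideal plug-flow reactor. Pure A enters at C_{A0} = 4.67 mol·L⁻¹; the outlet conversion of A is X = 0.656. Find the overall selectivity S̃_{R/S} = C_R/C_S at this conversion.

0.476

C_A = C_{A0}(1−X) = 1.606 mol·L⁻¹.
Both paths are first order in A, so the instantaneous fraction to R is constant: dC_R/d(−C_A) = k₁/(k₁+k₂) = 0.3226.
C_R = 0.3226·(C_{A0}−C_A) = 0.3226×3.064 = 0.988 mol·L⁻¹.
C_S = (C_{A0}−C_A)−C_R = 2.075 mol·L⁻¹; S̃_{R/S} = 0.9882/2.075 = 0.476.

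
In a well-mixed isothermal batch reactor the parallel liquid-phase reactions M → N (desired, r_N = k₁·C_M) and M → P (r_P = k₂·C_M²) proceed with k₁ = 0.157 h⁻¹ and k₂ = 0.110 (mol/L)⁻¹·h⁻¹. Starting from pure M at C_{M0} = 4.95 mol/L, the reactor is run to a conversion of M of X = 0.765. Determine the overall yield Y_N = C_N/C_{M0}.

0.260

C_M = C_{M0}(1−X) = 1.163 mol/L.
Along a PFR/batch, dC_N/dC_M = −r_N/(r_N+r_P) = −k₁/(k₁+k₂·C_M).
Integrating from C_{M0} to C_M: C_N = (0.157/0.110)·ln[(0.157+0.110·4.95)/(0.157+0.110·1.16)] = 1.427·ln(0.7015/0.2850) = 1.286 mol/L.
Y_N = C_N/C_{M0} = 1.286/4.95 = 0.260.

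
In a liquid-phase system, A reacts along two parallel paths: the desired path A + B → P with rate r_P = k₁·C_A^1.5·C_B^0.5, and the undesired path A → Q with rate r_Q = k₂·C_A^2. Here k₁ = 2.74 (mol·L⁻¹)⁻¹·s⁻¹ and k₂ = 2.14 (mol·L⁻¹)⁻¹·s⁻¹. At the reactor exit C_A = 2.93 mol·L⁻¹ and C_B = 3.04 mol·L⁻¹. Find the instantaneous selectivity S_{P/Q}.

S_{P/Q} = r_P/r_Q = (k₁·C_A^1.5·C_B^0.5)/(k₂·C_A^2) = (k₁/k₂)·C_A^-0.5·C_B^0.5.
= (2.74×2.930^1.5×3.040^0.5) / (2.14×2.930^2) = 23.96/18.37 = 1.30.

1.30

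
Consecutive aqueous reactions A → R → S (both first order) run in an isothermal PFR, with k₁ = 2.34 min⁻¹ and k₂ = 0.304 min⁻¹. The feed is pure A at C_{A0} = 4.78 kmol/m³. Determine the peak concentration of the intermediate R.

For a first-order series the maximum intermediate yield is C_{R,max}/C_{A0} = (k₁/k₂)^[k₂/(k₂−k₁)].
= (2.34/0.304)^(0.304/(0.304−2.34)) = (7.697)^(-0.1493) = 0.7373.
C_{R,max} = 0.7373×4.78 = 3.52 kmol/m³.

3.52 kmol/m³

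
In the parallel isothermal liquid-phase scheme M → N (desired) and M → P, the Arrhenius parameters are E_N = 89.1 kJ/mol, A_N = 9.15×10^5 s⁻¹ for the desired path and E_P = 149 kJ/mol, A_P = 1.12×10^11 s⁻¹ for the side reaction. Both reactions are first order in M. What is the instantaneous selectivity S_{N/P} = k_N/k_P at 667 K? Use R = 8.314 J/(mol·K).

With equal orders, S_{N/P} = k_N/k_P = (A_N/A_P)·exp[(E_P−E_N)/(RT)].
(E_P−E_N)/(RT) = (149−89.1)×10³/(8.314×667) = 59900/5545 = 10.80.
k_N/k_P = (9.15×10^5/1.12×10^11)·exp(10.80) = 8.170×10^-6 × 49103 = 0.401.
Since E_N < E_P, lowering the temperature improves selectivity toward N.

0.401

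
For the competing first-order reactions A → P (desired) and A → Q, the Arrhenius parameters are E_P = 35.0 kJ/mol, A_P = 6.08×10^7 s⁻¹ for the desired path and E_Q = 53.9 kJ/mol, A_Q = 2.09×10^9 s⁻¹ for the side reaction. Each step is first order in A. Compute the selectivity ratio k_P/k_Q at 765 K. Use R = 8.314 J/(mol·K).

0.568

With equal orders, S_{P/Q} = k_P/k_Q = (A_P/A_Q)·exp[(E_Q−E_P)/(RT)].
(E_Q−E_P)/(RT) = (53.9−35.0)×10³/(8.314×765) = 18900/6360 = 2.972.
k_P/k_Q = (6.08×10^7/2.09×10^9)·exp(2.972) = 0.02909 × 19.52 = 0.568.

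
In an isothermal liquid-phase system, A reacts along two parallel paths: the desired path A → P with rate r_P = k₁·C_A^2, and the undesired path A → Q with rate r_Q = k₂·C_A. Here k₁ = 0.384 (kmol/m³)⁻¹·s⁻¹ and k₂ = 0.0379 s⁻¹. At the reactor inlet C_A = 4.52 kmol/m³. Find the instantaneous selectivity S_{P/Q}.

S_{P/Q} = r_P/r_Q = (k₁·C_A^2)/(k₂·C_A) = (k₁/k₂)·C_A.
= (0.384×4.520^2) / (0.0379×4.520) = 7.845/0.1713 = 45.8.

45.8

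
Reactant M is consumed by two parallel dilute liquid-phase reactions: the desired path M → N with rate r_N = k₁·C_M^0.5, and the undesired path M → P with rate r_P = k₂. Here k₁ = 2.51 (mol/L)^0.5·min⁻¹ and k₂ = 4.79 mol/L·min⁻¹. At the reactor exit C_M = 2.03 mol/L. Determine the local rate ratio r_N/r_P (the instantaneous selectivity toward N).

S_{N/P} = r_N/r_P = (k₁·C_M^0.5)/(k₂) = (k₁/k₂)·C_M^0.5.
= (2.51×2.030^0.5) / (4.79) = 3.576/4.790 = 0.747.

0.747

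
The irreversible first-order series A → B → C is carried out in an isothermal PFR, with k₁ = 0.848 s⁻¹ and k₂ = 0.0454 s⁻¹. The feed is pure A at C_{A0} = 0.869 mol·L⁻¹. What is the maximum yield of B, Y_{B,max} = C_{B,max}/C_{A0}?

Evaluating C_B at τ_opt = ln(k₂/k₁)/(k₂−k₁) gives C_{B,max}/C_{A0} = (k₁/k₂)^[k₂/(k₂−k₁)].
= (0.848/0.0454)^(0.0454/(0.0454−0.848)) = (18.68)^(-0.05657) = 0.8474.

0.847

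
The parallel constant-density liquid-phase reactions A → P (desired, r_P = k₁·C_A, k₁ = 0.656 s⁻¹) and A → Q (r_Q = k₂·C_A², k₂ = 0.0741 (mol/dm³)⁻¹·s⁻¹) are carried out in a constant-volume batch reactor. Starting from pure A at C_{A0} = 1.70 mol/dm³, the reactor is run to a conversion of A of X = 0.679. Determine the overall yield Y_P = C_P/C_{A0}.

0.603

C_A = C_{A0}(1−X) = 0.5457 mol/dm³.
Along a PFR/batch, dC_P/dC_A = −r_P/(r_P+r_Q) = −k₁/(k₁+k₂·C_A).
Integrating from C_{A0} to C_A: C_P = (0.656/0.0741)·ln[(0.656+0.0741·1.70)/(0.656+0.0741·0.546)] = 8.853·ln(0.7820/0.6964) = 1.026 mol/dm³.
Y_P = C_P/C_{A0} = 1.026/1.70 = 0.603.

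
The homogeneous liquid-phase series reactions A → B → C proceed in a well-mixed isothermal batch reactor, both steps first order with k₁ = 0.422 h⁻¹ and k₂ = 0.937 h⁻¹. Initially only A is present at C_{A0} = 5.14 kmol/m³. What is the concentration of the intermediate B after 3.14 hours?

0.897 kmol/m³

Solving the coupled first-order balances gives C_B(t) = [k₁/(k₂−k₁)]·C_{A0}·(e^(−k₁t) − e^(−k₂t)).
e^(−k₁t) = e^(−0.422×3.14) = e^(−1.325) = 0.2658; e^(−k₂t) = e^(−2.942) = 0.05275.
C_B = 0.422×5.14/(0.937−0.422) × (0.2658−0.05275) = 4.212×0.2130 = 0.8972 kmol/m³.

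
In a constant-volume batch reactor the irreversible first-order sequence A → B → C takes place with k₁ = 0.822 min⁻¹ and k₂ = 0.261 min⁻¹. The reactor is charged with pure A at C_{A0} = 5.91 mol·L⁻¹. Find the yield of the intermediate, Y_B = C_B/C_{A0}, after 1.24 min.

0.531

Solving the coupled first-order balances gives C_B(t) = [k₁/(k₂−k₁)]·C_{A0}·(e^(−k₁t) − e^(−k₂t)).
e^(−k₁t) = e^(−0.822×1.24) = e^(−1.019) = 0.3609; e^(−k₂t) = e^(−0.3236) = 0.7235.
C_B = 0.822×5.91/(0.261−0.822) × (0.3609−0.7235) = (-8.660)×(-0.3627) = 3.140 mol·L⁻¹.
Y_B = C_B/C_{A0} = 3.140/5.91 = 0.531.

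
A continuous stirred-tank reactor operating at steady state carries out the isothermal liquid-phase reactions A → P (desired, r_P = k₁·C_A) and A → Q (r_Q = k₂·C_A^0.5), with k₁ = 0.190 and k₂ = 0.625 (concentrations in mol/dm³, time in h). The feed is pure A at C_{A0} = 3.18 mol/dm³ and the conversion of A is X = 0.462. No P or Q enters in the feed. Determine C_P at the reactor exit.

0.418 mol/dm³

Exit C_A = C_{A0}(1−X) = 3.18×0.538 = 1.711 mol/dm³.
In a CSTR the entire volume is at exit conditions, so r_P = 0.190×1.711 = 0.3251 and r_Q = 0.625×1.711^0.5 = 0.8175.
Fraction of consumed A going to P: r_P/(r_P+r_Q) = 0.2845.
C_P = 0.2845·C_{A0}·X = 0.2845×3.18×0.462 = 0.418 mol/dm³.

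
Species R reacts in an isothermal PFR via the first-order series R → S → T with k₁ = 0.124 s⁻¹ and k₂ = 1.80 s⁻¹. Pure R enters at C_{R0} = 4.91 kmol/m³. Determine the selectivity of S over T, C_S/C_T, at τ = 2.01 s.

Solving the coupled first-order balances gives C_S(τ) = [k₁/(k₂−k₁)]·C_{R0}·(e^(−k₁τ) − e^(−k₂τ)).
e^(−k₁τ) = e^(−0.124×2.01) = e^(−0.2492) = 0.7794; e^(−k₂τ) = e^(−3.618) = 0.02684.
C_S = 0.124×4.91/(1.80−0.124) × (0.7794−0.02684) = 0.3633×0.7526 = 0.2734 kmol/m³.
C_R = C_{R0}e^(−k₁τ) = 3.827 kmol/m³, so C_T = C_{R0}−C_R−C_S = 0.8098 kmol/m³; C_S/C_T = 0.338.

0.338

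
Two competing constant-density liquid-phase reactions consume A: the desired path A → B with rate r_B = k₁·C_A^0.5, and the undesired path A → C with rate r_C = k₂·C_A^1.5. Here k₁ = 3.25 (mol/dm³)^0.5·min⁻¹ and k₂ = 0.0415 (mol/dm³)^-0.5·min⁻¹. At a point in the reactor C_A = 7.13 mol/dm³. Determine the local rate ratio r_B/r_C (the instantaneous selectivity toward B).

S_{B/C} = r_B/r_C = (k₁·C_A^0.5)/(k₂·C_A^1.5) = (k₁/k₂)·C_A⁻¹.
= (3.25×7.130^0.5) / (0.0415×7.130^1.5) = 8.678/0.7901 = 11.0.

11.0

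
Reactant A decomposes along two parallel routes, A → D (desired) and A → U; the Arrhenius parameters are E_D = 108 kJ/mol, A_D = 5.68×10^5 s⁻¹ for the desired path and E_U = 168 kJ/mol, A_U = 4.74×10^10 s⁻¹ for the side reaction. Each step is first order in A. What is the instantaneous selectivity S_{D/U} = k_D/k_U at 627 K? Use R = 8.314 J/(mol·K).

Since both paths have the same order in A, the concentration cancels and S_{D/U} = k_D/k_U = (A_D/A_U)·exp[(E_U−E_D)/(RT)].
(E_U−E_D)/(RT) = (168−108)×10³/(8.314×627) = 60000/5213 = 11.51.
k_D/k_U = (5.68×10^5/4.74×10^10)·exp(11.51) = 1.198×10^-5 × 99704 = 1.19.

1.19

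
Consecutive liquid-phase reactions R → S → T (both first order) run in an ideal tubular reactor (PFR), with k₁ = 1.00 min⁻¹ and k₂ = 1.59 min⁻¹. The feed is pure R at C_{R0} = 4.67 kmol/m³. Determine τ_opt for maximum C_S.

0.786 min

The intermediate peaks when r₁ = r₂, i.e. k₁e^(−k₁τ) = k₂e^(−k₂τ), giving τ_opt = ln(k₂/k₁)/(k₂−k₁).
= ln(1.59/1.00)/(1.59−1.00) = ln(1.590)/0.5900 = 0.4637/0.5900 = 0.786 min.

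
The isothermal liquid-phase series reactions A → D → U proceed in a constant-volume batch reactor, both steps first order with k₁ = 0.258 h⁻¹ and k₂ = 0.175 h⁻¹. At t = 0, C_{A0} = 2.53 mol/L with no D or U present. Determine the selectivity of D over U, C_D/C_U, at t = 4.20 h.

The intermediate concentration in a first-order A→B→C sequence is C_D = k₁C_{A0}(e^(−k₁t) − e^(−k₂t))/(k₂−k₁).
e^(−k₁t) = e^(−0.258×4.20) = e^(−1.084) = 0.3384; e^(−k₂t) = e^(−0.7350) = 0.4795.
C_D = 0.258×2.53/(0.175−0.258) × (0.3384−0.4795) = (-7.864)×(-0.1411) = 1.110 mol/L.
C_A = C_{A0}e^(−k₁t) = 0.8561 mol/L, so C_U = C_{A0}−C_A−C_D = 0.5640 mol/L; C_D/C_U = 1.97.

1.97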